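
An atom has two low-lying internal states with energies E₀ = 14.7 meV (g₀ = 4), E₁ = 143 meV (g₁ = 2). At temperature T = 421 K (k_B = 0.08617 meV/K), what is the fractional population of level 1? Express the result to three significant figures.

0.0143

k_BT = 0.08617 × 421 K = 36.278 meV.
Eᵢ/kT = 0.40520, 3.9418.
Z = Σ gᵢe^(−Eᵢ/kT) = 4·e^(−0.40520) + 2·e^(−3.9418) = 2.6674 + 0.038826 = 2.7062.
P₁ = g₁ e^(−E₁/kT) / Z = 0.038826/2.7062 = 0.0143.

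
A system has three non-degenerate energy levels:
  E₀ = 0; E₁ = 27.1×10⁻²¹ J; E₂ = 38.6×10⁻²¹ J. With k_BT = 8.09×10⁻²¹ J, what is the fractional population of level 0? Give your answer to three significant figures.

Eᵢ/kT = 0, 3.3498, 4.7713.
Z = Σ e^(−Eᵢ/kT) = e^(−0) + e^(−3.3498) + e^(−4.7713) = 1.0000 + 0.035091 + 0.0084694 = 1.0436.
P₀ = e^(−E₀/kT) / Z = 1.0000/1.0436 = 0.958.

0.958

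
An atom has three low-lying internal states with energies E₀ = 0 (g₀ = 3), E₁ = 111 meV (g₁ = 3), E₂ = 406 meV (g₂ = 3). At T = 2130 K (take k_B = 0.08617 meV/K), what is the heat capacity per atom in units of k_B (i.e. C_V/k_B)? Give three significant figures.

k_BT = 0.08617 × 2130 K = 183.54 meV.
Eᵢ/kT = 0, 0.60477, 2.2121.
Z = Σ gᵢe^(−Eᵢ/kT) = 3·e^(−0) + 3·e^(−0.60477) + 3·e^(−2.2121) = 3.0000 + 1.6386 + 0.32841 = 4.9670.
⟨E⟩ = 63.463 meV, ⟨E²⟩ = 14963 meV².
C_V/k_B = (⟨E²⟩ − ⟨E⟩²)/(kT)² = (14963 − 4027.6)/33687 = 0.325.

0.325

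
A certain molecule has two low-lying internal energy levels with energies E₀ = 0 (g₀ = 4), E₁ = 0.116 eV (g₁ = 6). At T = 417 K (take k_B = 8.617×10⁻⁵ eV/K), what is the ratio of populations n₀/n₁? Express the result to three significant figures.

k_BT = 8.617×10⁻⁵ × 417 K = 0.035933 eV.
n₀/n₁ = (g₀/g₁) exp[−(E₀−E₁)/kT] = (4/6) × exp(−(-0.116 eV)/(0.035933 eV)) = (4/6) × exp(3.2282) = 16.8.

16.8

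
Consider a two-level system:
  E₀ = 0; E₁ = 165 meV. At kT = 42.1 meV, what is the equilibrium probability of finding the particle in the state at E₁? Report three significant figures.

Eᵢ/kT = 0, 3.9192.
Z = Σ e^(−Eᵢ/kT) = e^(−0) + e^(−3.9192) = 1.0000 + 0.019857 = 1.0199.
P₁ = e^(−E₁/kT) / Z = 0.019857/1.0199 = 0.0195.

0.0195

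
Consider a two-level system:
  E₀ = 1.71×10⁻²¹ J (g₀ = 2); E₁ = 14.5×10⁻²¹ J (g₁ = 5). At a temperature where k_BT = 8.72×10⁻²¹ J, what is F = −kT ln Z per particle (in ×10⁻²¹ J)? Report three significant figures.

-8.30 ×10⁻²¹ J

Eᵢ/kT = 0.19610, 1.6628.
Z = Σ gᵢe^(−Eᵢ/kT) = 2·e^(−0.19610) + 5·e^(−1.6628) = 1.6439 + 0.94804 = 2.5919.
F = −kT ln Z = −8.72 × ln(2.5919) = −8.72 × 0.95239 = -8.30 ×10⁻²¹ J.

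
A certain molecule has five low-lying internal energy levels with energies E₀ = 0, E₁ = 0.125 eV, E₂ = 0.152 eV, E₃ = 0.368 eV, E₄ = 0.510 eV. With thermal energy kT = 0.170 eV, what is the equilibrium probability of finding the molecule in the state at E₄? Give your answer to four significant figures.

0.02425

Eᵢ/kT = 0, 0.735294, 0.894118, 2.16471, 3.00000.
Z = Σ e^(−Eᵢ/kT) = e^(−0) + e^(−0.735294) + e^(−0.894118) + e^(−2.16471) + e^(−3.00000) = 1.00000 + 0.479365 + 0.408968 + 0.114783 + 0.0497871 = 2.05290.
P₄ = e^(−E₄/kT) / Z = 0.0497871/2.05290 = 0.02425.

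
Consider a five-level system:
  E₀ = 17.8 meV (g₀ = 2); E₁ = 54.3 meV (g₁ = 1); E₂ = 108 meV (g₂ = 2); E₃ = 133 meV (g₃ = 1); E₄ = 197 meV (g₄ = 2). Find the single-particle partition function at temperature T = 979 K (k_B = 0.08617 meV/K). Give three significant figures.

Z = 3.10

k_BT = 0.08617 × 979 K = 84.360 meV.
Eᵢ/kT = 0.21100, 0.64367, 1.2802, 1.5766, 2.3352.
Z = Σ gᵢe^(−Eᵢ/kT) = 2·e^(−0.21100) + 1·e^(−0.64367) + 2·e^(−1.2802) + 1·e^(−1.5766) + 2·e^(−2.3352) = 1.6195 + 0.52536 + 0.55596 + 0.20668 + 0.19358 = 3.1011.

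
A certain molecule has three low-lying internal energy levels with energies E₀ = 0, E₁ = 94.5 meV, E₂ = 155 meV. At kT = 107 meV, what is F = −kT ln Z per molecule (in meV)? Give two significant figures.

Eᵢ/kT = 0, 0.8832, 1.449.
Z = Σ e^(−Eᵢ/kT) = e^(−0) + e^(−0.8832) + e^(−1.449) = 1.000 + 0.4135 + 0.2348 = 1.648.
F = −kT ln Z = −107 × ln(1.648) = −107 × 0.4996 = -53 meV.

-53 meV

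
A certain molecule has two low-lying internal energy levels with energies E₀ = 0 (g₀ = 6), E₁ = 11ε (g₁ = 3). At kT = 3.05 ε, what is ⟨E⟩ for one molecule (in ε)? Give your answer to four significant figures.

Eᵢ/kT = 0, 3.60656.
Z = Σ gᵢe^(−Eᵢ/kT) = 6·e^(−0) + 3·e^(−3.60656) = 6.00000 + 0.0814352 = 6.08144.
⟨E⟩ = Σ Eᵢ gᵢe^(−Eᵢ/kT) / Z = (0·6.00000 + 11·0.0814352) / 6.08144 = 0.1473 ε.

0.1473 ε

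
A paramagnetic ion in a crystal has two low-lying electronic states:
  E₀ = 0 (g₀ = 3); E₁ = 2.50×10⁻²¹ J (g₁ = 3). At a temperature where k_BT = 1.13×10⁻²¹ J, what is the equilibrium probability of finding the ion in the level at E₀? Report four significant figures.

0.9014

Eᵢ/kT = 0, 2.21239.
Z = Σ gᵢe^(−Eᵢ/kT) = 3·e^(−0) + 3·e^(−2.21239) = 3.00000 + 0.328316 = 3.32832.
P₀ = g₀ e^(−E₀/kT) / Z = 3.00000/3.32832 = 0.9014.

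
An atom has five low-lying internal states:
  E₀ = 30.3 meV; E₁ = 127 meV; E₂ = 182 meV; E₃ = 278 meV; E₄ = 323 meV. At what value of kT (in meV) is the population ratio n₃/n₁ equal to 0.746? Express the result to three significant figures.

515 meV

n₃/n₁ = exp[−(E₃−E₁)/kT] = 0.746.
⇒ (E₃−E₁)/kT = ln(1/0.746) = ln(1.3405) = 0.29304.
kT = 151 meV / 0.29304 = 515 meV.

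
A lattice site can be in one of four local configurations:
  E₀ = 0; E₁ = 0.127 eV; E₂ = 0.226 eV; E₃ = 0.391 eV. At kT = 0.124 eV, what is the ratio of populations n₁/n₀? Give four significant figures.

n₁/n₀ = exp[−(E₁−E₀)/kT] = exp(−(0.127 eV)/(0.124 eV)) = exp(-1.02419) = 0.3591.

0.3591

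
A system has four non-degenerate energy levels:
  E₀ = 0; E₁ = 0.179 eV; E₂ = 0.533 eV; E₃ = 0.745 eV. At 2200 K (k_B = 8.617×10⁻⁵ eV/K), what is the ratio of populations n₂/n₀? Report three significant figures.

0.0601

k_BT = 8.617×10⁻⁵ × 2200 K = 0.18957 eV.
n₂/n₀ = exp[−(E₂−E₀)/kT] = exp(−(0.533 eV)/(0.18957 eV)) = exp(-2.8116) = 0.0601.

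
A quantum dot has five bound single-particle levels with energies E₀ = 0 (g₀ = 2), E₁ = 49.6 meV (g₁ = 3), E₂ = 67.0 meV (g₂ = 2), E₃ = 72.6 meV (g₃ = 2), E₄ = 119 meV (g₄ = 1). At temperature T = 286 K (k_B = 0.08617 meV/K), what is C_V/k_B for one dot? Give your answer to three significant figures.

k_BT = 0.08617 × 286 K = 24.645 meV.
Eᵢ/kT = 0, 2.0126, 2.7186, 2.9458, 4.8286.
Z = Σ gᵢe^(−Eᵢ/kT) = 2·e^(−0) + 3·e^(−2.0126) + 2·e^(−2.7186) + 2·e^(−2.9458) + 1·e^(−4.8286) = 2.0000 + 0.40092 + 0.13193 + 0.10512 + 0.0079977 = 2.6460.
⟨E⟩ = 14.100 meV, ⟨E²⟩ = 848.78 meV².
C_V/k_B = (⟨E²⟩ − ⟨E⟩²)/(kT)² = (848.78 − 198.81)/607.38 = 1.07.

1.07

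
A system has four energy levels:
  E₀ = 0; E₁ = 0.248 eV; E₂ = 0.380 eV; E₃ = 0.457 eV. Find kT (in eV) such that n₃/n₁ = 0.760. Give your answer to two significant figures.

n₃/n₁ = exp[−(E₃−E₁)/kT] = 0.760.
⇒ (E₃−E₁)/kT = ln(1/0.760) = ln(1.316) = 0.2746.
kT = 0.209 eV / 0.2746 = 0.76 eV.

0.76 eV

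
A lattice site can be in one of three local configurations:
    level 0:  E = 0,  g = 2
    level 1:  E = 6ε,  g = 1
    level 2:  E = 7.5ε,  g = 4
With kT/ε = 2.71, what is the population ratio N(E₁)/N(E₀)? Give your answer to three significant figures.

n₁/n₀ = (g₁/g₀) exp[−(E₁−E₀)/kT] = (1/2) × exp(−(6ε)/(2.71ε)) = (1/2) × exp(-2.2140) = 0.0546.

0.0546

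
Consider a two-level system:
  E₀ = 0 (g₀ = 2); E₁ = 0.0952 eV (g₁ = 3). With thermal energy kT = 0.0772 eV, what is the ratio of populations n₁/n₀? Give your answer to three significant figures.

n₁/n₀ = (g₁/g₀) exp[−(E₁−E₀)/kT] = (3/2) × exp(−(0.0952 eV)/(0.0772 eV)) = (3/2) × exp(-1.2332) = 0.437.

0.437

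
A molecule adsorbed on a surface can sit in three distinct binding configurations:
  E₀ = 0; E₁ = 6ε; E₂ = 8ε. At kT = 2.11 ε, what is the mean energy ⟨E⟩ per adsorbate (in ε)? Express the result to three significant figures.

0.490 ε

Eᵢ/kT = 0, 2.8436, 3.7915.
Z = Σ e^(−Eᵢ/kT) = e^(−0) + e^(−2.8436) + e^(−3.7915) = 1.0000 + 0.058216 + 0.022562 = 1.0808.
⟨E⟩ = Σ Eᵢ e^(−Eᵢ/kT) / Z = (0·1.0000 + 6·0.058216 + 8·0.022562) / 1.0808 = 0.490 ε.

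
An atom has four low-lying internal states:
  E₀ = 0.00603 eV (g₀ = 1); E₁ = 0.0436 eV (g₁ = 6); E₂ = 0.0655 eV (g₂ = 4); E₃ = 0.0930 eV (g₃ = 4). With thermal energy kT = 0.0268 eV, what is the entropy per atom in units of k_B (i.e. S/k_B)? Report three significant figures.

Eᵢ/kT = 0.22500, 1.6269, 2.4440, 3.4701.
Z = Σ gᵢe^(−Eᵢ/kT) = 1·e^(−0.22500) + 6·e^(−1.6269) + 4·e^(−2.4440) + 4·e^(−3.4701) = 0.79852 + 1.1792 + 0.34725 + 0.12446 = 2.4494.
⟨E⟩ = Σ EᵢPᵢ = 0.036967 eV.
S/k_B = ln Z + ⟨E⟩/kT = ln(2.4494) + 0.036967/0.0268 = 0.89584 + 1.3794 = 2.28.

2.28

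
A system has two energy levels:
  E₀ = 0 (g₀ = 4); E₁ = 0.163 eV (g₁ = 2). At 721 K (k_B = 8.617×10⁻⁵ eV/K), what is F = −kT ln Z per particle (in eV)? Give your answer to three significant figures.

-0.0883 eV

k_BT = 8.617×10⁻⁵ × 721 K = 0.062129 eV.
Eᵢ/kT = 0, 2.6236.
Z = Σ gᵢe^(−Eᵢ/kT) = 4·e^(−0) + 2·e^(−2.6236) = 4.0000 + 0.14508 = 4.1451.
F = −kT ln Z = −0.062129 × ln(4.1451) = −0.062129 × 1.4219 = -0.0883 eV.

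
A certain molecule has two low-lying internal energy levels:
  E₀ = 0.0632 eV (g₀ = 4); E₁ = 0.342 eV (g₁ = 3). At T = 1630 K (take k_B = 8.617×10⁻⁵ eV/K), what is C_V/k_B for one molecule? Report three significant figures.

k_BT = 8.617×10⁻⁵ × 1630 K = 0.14046 eV.
Eᵢ/kT = 0.44995, 2.4349.
Z = Σ gᵢe^(−Eᵢ/kT) = 4·e^(−0.44995) + 3·e^(−2.4349) = 2.5506 + 0.26282 = 2.8134.
⟨E⟩ = 0.089245 eV, ⟨E²⟩ = 0.014548 eV².
C_V/k_B = (⟨E²⟩ − ⟨E⟩²)/(kT)² = (0.014548 − 0.0079647)/0.019729 = 0.334.

0.334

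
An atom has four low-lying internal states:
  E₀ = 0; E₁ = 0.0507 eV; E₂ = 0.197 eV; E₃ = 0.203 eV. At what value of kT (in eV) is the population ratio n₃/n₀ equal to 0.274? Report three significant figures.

0.157 eV

n₃/n₀ = exp[−(E₃−E₀)/kT] = 0.274.
⇒ (E₃−E₀)/kT = ln(1/0.274) = ln(3.6496) = 1.2946.
kT = 0.203 eV / 1.2946 = 0.157 eV.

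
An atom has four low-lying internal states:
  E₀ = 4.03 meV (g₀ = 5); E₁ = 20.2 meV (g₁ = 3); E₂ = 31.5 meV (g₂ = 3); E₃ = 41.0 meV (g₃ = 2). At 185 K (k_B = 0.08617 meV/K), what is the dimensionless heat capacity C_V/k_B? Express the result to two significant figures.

k_BT = 0.08617 × 185 K = 15.94 meV.
Eᵢ/kT = 0.2528, 1.267, 1.976, 2.572.
Z = Σ gᵢe^(−Eᵢ/kT) = 5·e^(−0.2528) + 3·e^(−1.267) + 3·e^(−1.976) + 2·e^(−2.572) = 3.883 + 0.8450 + 0.4159 + 0.1528 = 5.297.
⟨E⟩ = 9.833 meV, ⟨E²⟩ = 203.4 meV².
C_V/k_B = (⟨E²⟩ − ⟨E⟩²)/(kT)² = (203.4 − 96.69)/254.1 = 0.42.

0.42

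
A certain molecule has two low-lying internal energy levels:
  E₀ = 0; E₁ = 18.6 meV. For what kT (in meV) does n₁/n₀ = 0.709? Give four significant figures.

n₁/n₀ = exp[−(E₁−E₀)/kT] = 0.709.
⇒ (E₁−E₀)/kT = ln(1/0.709) = ln(1.41044) = 0.343902.
kT = 18.6 meV / 0.343902 = 54.09 meV.

54.09 meV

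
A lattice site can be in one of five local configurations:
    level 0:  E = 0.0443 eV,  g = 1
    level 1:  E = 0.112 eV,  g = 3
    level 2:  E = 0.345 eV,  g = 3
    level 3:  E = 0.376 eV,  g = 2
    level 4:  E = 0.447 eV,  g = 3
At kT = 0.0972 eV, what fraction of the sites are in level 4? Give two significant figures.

0.017

Eᵢ/kT = 0.4558, 1.152, 3.549, 3.868, 4.599.
Z = Σ gᵢe^(−Eᵢ/kT) = 1·e^(−0.4558) + 3·e^(−1.152) + 3·e^(−3.549) + 2·e^(−3.868) + 3·e^(−4.599) = 0.6339 + 0.9480 + 0.08626 + 0.04180 + 0.03019 = 1.740.
P₄ = g₄ e^(−E₄/kT) / Z = 0.03019/1.740 = 0.017.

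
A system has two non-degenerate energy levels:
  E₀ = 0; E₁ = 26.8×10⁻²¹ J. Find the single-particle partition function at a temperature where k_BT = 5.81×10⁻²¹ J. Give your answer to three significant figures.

Z = 1.01

Eᵢ/kT = 0, 4.6127.
Z = Σ e^(−Eᵢ/kT) = e^(−0) + e^(−4.6127) = 1.0000 + 0.0099250 = 1.0099.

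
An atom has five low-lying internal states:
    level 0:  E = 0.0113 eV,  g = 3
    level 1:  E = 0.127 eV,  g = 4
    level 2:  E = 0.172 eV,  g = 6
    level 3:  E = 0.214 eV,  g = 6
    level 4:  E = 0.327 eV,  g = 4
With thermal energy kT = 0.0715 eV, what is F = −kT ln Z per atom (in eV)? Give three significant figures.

Eᵢ/kT = 0.15804, 1.7762, 2.4056, 2.9930, 4.5734.
Z = Σ gᵢe^(−Eᵢ/kT) = 3·e^(−0.15804) + 4·e^(−1.7762) + 6·e^(−2.4056) + 6·e^(−2.9930) + 4·e^(−4.5734) = 2.5614 + 0.67712 + 0.54127 + 0.30082 + 0.041291 = 4.1219.
F = −kT ln Z = −0.0715 × ln(4.1219) = −0.0715 × 1.4163 = -0.101 eV.

-0.101 eV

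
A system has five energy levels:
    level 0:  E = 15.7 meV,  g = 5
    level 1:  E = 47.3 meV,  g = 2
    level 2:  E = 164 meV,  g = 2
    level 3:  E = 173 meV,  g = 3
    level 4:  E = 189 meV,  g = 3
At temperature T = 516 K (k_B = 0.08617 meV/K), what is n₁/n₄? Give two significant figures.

k_BT = 0.08617 × 516 K = 44.46 meV.
n₁/n₄ = (g₁/g₄) exp[−(E₁−E₄)/kT] = (2/3) × exp(−(-141.7 meV)/(44.46 meV)) = (2/3) × exp(3.187) = 16.

16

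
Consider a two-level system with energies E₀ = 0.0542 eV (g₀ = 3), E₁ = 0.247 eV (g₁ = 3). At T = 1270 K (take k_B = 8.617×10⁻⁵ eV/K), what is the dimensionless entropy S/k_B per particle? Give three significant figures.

1.52

k_BT = 8.617×10⁻⁵ × 1270 K = 0.10944 eV.
Eᵢ/kT = 0.49525, 2.2569.
Z = Σ gᵢe^(−Eᵢ/kT) = 3·e^(−0.49525) + 3·e^(−2.2569) = 1.8283 + 0.31402 = 2.1423.
⟨E⟩ = Σ EᵢPᵢ = 0.082461 eV.
S/k_B = ln Z + ⟨E⟩/kT = ln(2.1423) + 0.082461/0.10944 = 0.76188 + 0.75348 = 1.52.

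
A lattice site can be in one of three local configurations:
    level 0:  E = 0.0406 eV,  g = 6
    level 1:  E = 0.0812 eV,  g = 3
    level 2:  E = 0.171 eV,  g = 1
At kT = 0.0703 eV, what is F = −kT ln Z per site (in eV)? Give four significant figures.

Eᵢ/kT = 0.577525, 1.15505, 2.43243.
Z = Σ gᵢe^(−Eᵢ/kT) = 6·e^(−0.577525) + 3·e^(−1.15505) + 1·e^(−2.43243) = 3.36771 + 0.945125 + 0.0878232 = 4.40066.
F = −kT ln Z = −0.0703 × ln(4.40066) = −0.0703 × 1.48175 = -0.1042 eV.

-0.1042 eV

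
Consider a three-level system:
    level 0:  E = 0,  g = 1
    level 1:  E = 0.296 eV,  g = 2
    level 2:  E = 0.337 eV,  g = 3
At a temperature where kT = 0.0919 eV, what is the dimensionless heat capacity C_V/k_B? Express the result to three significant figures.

Eᵢ/kT = 0, 3.2209, 3.6670.
Z = Σ gᵢe^(−Eᵢ/kT) = 1·e^(−0) + 2·e^(−3.2209) + 3·e^(−3.6670) = 1.0000 + 0.079838 + 0.076659 = 1.1565.
⟨E⟩ = 0.042772 eV, ⟨E²⟩ = 0.013576 eV².
C_V/k_B = (⟨E²⟩ − ⟨E⟩²)/(kT)² = (0.013576 − 0.0018294)/0.0084456 = 1.39.

1.39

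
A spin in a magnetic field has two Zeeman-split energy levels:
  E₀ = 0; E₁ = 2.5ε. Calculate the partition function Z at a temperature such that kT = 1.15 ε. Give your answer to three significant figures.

Eᵢ/kT = 0, 2.1739.
Z = Σ e^(−Eᵢ/kT) = e^(−0) + e^(−2.1739) = 1.0000 + 0.11373 = 1.1137.

Z = 1.11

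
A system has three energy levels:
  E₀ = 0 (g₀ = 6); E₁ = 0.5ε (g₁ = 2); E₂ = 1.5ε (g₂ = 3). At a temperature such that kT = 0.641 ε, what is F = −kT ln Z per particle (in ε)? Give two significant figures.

-1.3 ε

Eᵢ/kT = 0, 0.7800, 2.340.
Z = Σ gᵢe^(−Eᵢ/kT) = 6·e^(−0) + 2·e^(−0.7800) + 3·e^(−2.340) = 6.000 + 0.9168 + 0.2890 = 7.206.
F = −kT ln Z = −0.641 × ln(7.206) = −0.641 × 1.975 = -1.3 ε.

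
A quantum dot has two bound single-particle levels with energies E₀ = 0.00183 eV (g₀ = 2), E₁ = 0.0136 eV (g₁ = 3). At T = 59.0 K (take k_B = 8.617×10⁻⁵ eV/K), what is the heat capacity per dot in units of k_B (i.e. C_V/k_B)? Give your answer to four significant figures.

0.6023

k_BT = 8.617×10⁻⁵ × 59.0 K = 0.00508403 eV.
Eᵢ/kT = 0.359951, 2.67504.
Z = Σ gᵢe^(−Eᵢ/kT) = 2·e^(−0.359951) + 3·e^(−2.67504) = 1.39542 + 0.206712 = 1.60213.
⟨E⟩ = 0.00334861 eV, ⟨E²⟩ = 0.0000267810 eV².
C_V/k_B = (⟨E²⟩ − ⟨E⟩²)/(kT)² = (0.0000267810 − 0.0000112132)/0.0000258474 = 0.6023.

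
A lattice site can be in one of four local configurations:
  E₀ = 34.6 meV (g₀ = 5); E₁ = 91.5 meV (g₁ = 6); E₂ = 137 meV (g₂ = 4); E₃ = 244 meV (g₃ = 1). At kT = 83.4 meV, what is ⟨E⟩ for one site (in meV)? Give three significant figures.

Eᵢ/kT = 0.41487, 1.0971, 1.6427, 2.9257.
Z = Σ gᵢe^(−Eᵢ/kT) = 5·e^(−0.41487) + 6·e^(−1.0971) + 4·e^(−1.6427) + 1·e^(−2.9257) = 3.3021 + 2.0030 + 0.77383 + 0.053627 = 6.1326.
⟨E⟩ = Σ Eᵢ gᵢe^(−Eᵢ/kT) / Z = (34.6·3.3021 + 91.5·2.0030 + 137·0.77383 + 244·0.053627) / 6.1326 = 67.9 meV.

67.9 meV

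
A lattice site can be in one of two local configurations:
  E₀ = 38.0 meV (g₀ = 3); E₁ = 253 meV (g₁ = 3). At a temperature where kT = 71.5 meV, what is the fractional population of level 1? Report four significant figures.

0.04711

Eᵢ/kT = 0.531469, 3.53846.
Z = Σ gᵢe^(−Eᵢ/kT) = 3·e^(−0.531469) + 3·e^(−3.53846) = 1.76322 + 0.0871741 = 1.85039.
P₁ = g₁ e^(−E₁/kT) / Z = 0.0871741/1.85039 = 0.04711.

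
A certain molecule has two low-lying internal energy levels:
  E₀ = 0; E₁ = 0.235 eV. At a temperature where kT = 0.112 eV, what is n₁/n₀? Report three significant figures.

n₁/n₀ = exp[−(E₁−E₀)/kT] = exp(−(0.235 eV)/(0.112 eV)) = exp(-2.0982) = 0.123.

0.123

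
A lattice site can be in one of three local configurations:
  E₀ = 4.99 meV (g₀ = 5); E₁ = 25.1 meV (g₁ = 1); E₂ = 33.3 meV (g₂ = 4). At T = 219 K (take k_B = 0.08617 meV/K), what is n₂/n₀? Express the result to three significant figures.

0.178

k_BT = 0.08617 × 219 K = 18.871 meV.
n₂/n₀ = (g₂/g₀) exp[−(E₂−E₀)/kT] = (4/5) × exp(−(28.31 meV)/(18.871 meV)) = (4/5) × exp(-1.5002) = 0.178.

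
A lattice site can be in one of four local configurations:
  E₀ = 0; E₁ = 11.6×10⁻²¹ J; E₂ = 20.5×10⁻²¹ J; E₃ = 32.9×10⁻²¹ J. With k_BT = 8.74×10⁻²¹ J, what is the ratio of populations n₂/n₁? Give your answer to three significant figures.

n₂/n₁ = exp[−(E₂−E₁)/kT] = exp(−(8.9 ×10⁻²¹ J)/(8.74 ×10⁻²¹ J)) = exp(-1.0183) = 0.361.

0.361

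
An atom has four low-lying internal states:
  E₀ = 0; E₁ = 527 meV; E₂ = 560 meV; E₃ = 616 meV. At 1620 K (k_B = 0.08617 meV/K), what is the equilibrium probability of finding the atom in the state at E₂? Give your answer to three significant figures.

0.0172

k_BT = 0.08617 × 1620 K = 139.60 meV.
Eᵢ/kT = 0, 3.7751, 4.0115, 4.4126.
Z = Σ e^(−Eᵢ/kT) = e^(−0) + e^(−3.7751) + e^(−4.0115) + e^(−4.4126) = 1.0000 + 0.022935 + 0.018106 + 0.012124 = 1.0532.
P₂ = e^(−E₂/kT) / Z = 0.018106/1.0532 = 0.0172.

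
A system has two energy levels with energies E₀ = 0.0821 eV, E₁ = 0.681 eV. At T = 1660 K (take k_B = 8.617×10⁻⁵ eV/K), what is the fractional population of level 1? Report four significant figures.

0.01497

k_BT = 8.617×10⁻⁵ × 1660 K = 0.143042 eV.
Eᵢ/kT = 0.573957, 4.76084.
Z = Σ e^(−Eᵢ/kT) = e^(−0.573957) + e^(−4.76084) = 0.563292 + 0.00855842 = 0.571850.
P₁ = e^(−E₁/kT) / Z = 0.00855842/0.571850 = 0.01497.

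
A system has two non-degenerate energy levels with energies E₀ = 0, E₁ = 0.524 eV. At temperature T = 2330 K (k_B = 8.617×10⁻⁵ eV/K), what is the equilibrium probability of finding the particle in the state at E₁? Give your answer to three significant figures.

k_BT = 8.617×10⁻⁵ × 2330 K = 0.20078 eV.
Eᵢ/kT = 0, 2.6098.
Z = Σ e^(−Eᵢ/kT) = e^(−0) + e^(−2.6098) = 1.0000 + 0.073549 = 1.0735.
P₁ = e^(−E₁/kT) / Z = 0.073549/1.0735 = 0.0685.

0.0685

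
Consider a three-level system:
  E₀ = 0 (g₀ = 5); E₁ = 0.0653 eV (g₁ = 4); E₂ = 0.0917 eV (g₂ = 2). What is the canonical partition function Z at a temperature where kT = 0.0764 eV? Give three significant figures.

Eᵢ/kT = 0, 0.85471, 1.2003.
Z = Σ gᵢe^(−Eᵢ/kT) = 5·e^(−0) + 4·e^(−0.85471) + 2·e^(−1.2003) = 5.0000 + 1.7016 + 0.60221 = 7.3038.

Z = 7.30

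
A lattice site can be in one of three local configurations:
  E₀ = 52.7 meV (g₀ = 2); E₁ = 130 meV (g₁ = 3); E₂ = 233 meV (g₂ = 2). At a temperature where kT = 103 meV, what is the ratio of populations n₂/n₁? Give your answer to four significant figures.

0.2453

n₂/n₁ = (g₂/g₁) exp[−(E₂−E₁)/kT] = (2/3) × exp(−(103 meV)/(103 meV)) = (2/3) × exp(-1.00000) = 0.2453.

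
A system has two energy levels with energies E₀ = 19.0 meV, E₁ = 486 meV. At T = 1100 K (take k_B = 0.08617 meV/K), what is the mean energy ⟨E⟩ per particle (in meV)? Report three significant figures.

k_BT = 0.08617 × 1100 K = 94.787 meV.
Eᵢ/kT = 0.20045, 5.1273.
Z = Σ e^(−Eᵢ/kT) = e^(−0.20045) + e^(−5.1273) = 0.81836 + 0.0059326 = 0.82429.
⟨E⟩ = Σ Eᵢ e^(−Eᵢ/kT) / Z = (19.0·0.81836 + 486·0.0059326) / 0.82429 = 22.4 meV.

22.4 meV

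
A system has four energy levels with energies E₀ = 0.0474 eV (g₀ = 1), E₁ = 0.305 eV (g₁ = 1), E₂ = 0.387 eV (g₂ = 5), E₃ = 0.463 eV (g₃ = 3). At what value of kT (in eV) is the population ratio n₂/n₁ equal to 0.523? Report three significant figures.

0.0363 eV

n₂/n₁ = (g₂/g₁) exp[−(E₂−E₁)/kT] = 0.523.
⇒ (E₂−E₁)/kT = ln((5/1)/0.523) = ln(9.5602) = 2.2576.
kT = 0.082 eV / 2.2576 = 0.0363 eV.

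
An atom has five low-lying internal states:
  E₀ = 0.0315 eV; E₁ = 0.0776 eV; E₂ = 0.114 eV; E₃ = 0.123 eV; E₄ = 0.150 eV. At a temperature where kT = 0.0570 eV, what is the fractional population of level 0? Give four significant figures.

0.4984

Eᵢ/kT = 0.552632, 1.36140, 2.00000, 2.15789, 2.63158.
Z = Σ e^(−Eᵢ/kT) = e^(−0.552632) + e^(−1.36140) + e^(−2.00000) + e^(−2.15789) + e^(−2.63158) = 0.575433 + 0.256302 + 0.135335 + 0.115569 + 0.0719647 = 1.15460.
P₀ = e^(−E₀/kT) / Z = 0.575433/1.15460 = 0.4984.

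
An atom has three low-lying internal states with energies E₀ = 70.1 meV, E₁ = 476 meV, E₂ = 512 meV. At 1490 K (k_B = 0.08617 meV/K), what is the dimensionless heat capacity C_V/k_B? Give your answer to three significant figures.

k_BT = 0.08617 × 1490 K = 128.39 meV.
Eᵢ/kT = 0.54599, 3.7075, 3.9878.
Z = Σ e^(−Eᵢ/kT) = e^(−0.54599) + e^(−3.7075) + e^(−3.9878) = 0.57927 + 0.024539 + 0.018540 = 0.62235.
⟨E⟩ = 99.269 meV, ⟨E²⟩ = 21317 meV².
C_V/k_B = (⟨E²⟩ − ⟨E⟩²)/(kT)² = (21317 − 9854.3)/16484 = 0.695.

0.695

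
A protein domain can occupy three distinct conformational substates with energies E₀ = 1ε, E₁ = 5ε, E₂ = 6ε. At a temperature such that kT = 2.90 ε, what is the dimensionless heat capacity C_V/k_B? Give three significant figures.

0.496

Eᵢ/kT = 0.34483, 1.7241, 2.0690.
Z = Σ e^(−Eᵢ/kT) = e^(−0.34483) + e^(−1.7241) + e^(−2.0690) = 0.70834 + 0.17833 + 0.12631 = 1.0130.
⟨E⟩ = 2.3276 ε, ⟨E²⟩ = 9.5891 ε².
C_V/k_B = (⟨E²⟩ − ⟨E⟩²)/(kT)² = (9.5891 − 5.4177)/8.4100 = 0.496.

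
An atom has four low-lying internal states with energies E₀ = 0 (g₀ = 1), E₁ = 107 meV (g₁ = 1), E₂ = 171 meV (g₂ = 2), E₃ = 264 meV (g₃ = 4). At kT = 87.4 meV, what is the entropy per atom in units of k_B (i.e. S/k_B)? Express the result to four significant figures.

1.420

Eᵢ/kT = 0, 1.22426, 1.95652, 3.02059.
Z = Σ gᵢe^(−Eᵢ/kT) = 1·e^(−0) + 1·e^(−1.22426) + 2·e^(−1.95652) + 4·e^(−3.02059) = 1.00000 + 0.293975 + 0.282699 + 0.195090 = 1.77176.
⟨E⟩ = Σ EᵢPᵢ = 74.1074 meV.
S/k_B = ln Z + ⟨E⟩/kT = ln(1.77176) + 74.1074/87.4 = 0.571973 + 0.847911 = 1.420.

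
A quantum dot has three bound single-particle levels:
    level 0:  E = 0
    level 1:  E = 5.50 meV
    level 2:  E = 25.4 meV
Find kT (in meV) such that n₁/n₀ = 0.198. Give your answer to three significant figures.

n₁/n₀ = exp[−(E₁−E₀)/kT] = 0.198.
⇒ (E₁−E₀)/kT = ln(1/0.198) = ln(5.0505) = 1.6195.
kT = 5.50 meV / 1.6195 = 3.40 meV.

3.40 meV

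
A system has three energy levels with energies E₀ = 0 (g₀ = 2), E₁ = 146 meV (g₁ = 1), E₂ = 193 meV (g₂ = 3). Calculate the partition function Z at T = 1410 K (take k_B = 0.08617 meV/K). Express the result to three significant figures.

k_BT = 0.08617 × 1410 K = 121.50 meV.
Eᵢ/kT = 0, 1.2016, 1.5885.
Z = Σ gᵢe^(−Eᵢ/kT) = 2·e^(−0) + 1·e^(−1.2016) + 3·e^(−1.5885) = 2.0000 + 0.30071 + 0.61270 = 2.9134.

Z = 2.91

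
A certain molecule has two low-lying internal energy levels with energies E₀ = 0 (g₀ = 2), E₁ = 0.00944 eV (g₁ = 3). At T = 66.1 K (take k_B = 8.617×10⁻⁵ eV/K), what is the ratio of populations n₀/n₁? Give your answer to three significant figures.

k_BT = 8.617×10⁻⁵ × 66.1 K = 0.0056958 eV.
n₀/n₁ = (g₀/g₁) exp[−(E₀−E₁)/kT] = (2/3) × exp(−(-0.00944 eV)/(0.0056958 eV)) = (2/3) × exp(1.6574) = 3.50.

3.50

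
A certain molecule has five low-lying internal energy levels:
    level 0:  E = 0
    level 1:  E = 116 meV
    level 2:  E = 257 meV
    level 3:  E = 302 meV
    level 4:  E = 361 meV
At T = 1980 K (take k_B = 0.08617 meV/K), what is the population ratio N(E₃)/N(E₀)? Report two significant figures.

k_BT = 0.08617 × 1980 K = 170.6 meV.
n₃/n₀ = exp[−(E₃−E₀)/kT] = exp(−(302 meV)/(170.6 meV)) = exp(-1.770) = 0.17.

0.17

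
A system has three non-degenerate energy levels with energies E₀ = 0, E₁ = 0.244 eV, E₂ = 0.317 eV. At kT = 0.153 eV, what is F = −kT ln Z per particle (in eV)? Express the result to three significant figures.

Eᵢ/kT = 0, 1.5948, 2.0719.
Z = Σ e^(−Eᵢ/kT) = e^(−0) + e^(−1.5948) + e^(−2.0719) = 1.0000 + 0.20295 + 0.12595 = 1.3289.
F = −kT ln Z = −0.153 × ln(1.3289) = −0.153 × 0.28435 = -0.0435 eV.

-0.0435 eV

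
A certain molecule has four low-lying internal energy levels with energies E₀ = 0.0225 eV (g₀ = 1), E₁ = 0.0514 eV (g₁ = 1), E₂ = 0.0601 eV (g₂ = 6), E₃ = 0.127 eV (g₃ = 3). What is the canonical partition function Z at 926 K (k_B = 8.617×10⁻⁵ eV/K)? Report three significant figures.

Z = 4.72

k_BT = 8.617×10⁻⁵ × 926 K = 0.079793 eV.
Eᵢ/kT = 0.28198, 0.64417, 0.75320, 1.5916.
Z = Σ gᵢe^(−Eᵢ/kT) = 1·e^(−0.28198) + 1·e^(−0.64417) + 6·e^(−0.75320) + 3·e^(−1.5916) = 0.75429 + 0.52510 + 2.8251 + 0.61080 = 4.7153.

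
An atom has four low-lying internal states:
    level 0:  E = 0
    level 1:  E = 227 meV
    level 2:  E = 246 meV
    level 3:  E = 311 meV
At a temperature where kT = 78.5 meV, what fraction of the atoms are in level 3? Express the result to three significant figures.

Eᵢ/kT = 0, 2.8917, 3.1338, 3.9618.
Z = Σ e^(−Eᵢ/kT) = e^(−0) + e^(−2.8917) + e^(−3.1338) + e^(−3.9618) = 1.0000 + 0.055482 + 0.043552 + 0.019029 = 1.1181.
P₃ = e^(−E₃/kT) / Z = 0.019029/1.1181 = 0.0170.

0.0170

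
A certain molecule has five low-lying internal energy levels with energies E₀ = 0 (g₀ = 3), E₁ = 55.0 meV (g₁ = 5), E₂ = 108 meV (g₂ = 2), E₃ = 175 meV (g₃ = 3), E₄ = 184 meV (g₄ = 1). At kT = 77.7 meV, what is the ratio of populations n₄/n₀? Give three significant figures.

n₄/n₀ = (g₄/g₀) exp[−(E₄−E₀)/kT] = (1/3) × exp(−(184 meV)/(77.7 meV)) = (1/3) × exp(-2.3681) = 0.0312.

0.0312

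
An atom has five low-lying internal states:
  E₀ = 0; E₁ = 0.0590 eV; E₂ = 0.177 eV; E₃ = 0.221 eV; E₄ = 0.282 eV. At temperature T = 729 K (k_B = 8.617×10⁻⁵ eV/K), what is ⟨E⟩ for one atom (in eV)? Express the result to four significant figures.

k_BT = 8.617×10⁻⁵ × 729 K = 0.0628179 eV.
Eᵢ/kT = 0, 0.939223, 2.81767, 3.51811, 4.48917.
Z = Σ e^(−Eᵢ/kT) = e^(−0) + e^(−0.939223) + e^(−2.81767) + e^(−3.51811) + e^(−4.48917) = 1.00000 + 0.390931 + 0.0597450 + 0.0296554 + 0.0112300 = 1.49156.
⟨E⟩ = Σ Eᵢ e^(−Eᵢ/kT) / Z = (0·1.00000 + 0.0590·0.390931 + 0.177·0.0597450 + 0.221·0.0296554 + 0.282·0.0112300) / 1.49156 = 0.02907 eV.

0.02907 eV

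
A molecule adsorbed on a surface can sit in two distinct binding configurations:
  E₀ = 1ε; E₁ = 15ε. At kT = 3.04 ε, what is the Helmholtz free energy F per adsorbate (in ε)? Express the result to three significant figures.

0.970 ε

Eᵢ/kT = 0.32895, 4.9342.
Z = Σ e^(−Eᵢ/kT) = e^(−0.32895) + e^(−4.9342) = 0.71968 + 0.0071962 = 0.72688.
F = −kT ln Z = −3.04 × ln(0.72688) = −3.04 × -0.31899 = 0.970 ε.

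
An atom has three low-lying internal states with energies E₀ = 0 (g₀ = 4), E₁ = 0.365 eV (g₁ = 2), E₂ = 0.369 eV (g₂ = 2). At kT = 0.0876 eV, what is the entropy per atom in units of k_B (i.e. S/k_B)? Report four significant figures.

Eᵢ/kT = 0, 4.16667, 4.21233.
Z = Σ gᵢe^(−Eᵢ/kT) = 4·e^(−0) + 2·e^(−4.16667) + 2·e^(−4.21233) = 4.00000 + 0.0310076 + 0.0296236 = 4.06063.
⟨E⟩ = Σ EᵢPᵢ = 0.00547917 eV.
S/k_B = ln Z + ⟨E⟩/kT = ln(4.06063) + 0.00547917/0.0876 = 1.40134 + 0.0625476 = 1.464.

1.464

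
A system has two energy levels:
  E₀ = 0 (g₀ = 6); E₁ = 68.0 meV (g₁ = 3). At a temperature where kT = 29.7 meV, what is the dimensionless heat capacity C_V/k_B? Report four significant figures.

0.2406

Eᵢ/kT = 0, 2.28956.
Z = Σ gᵢe^(−Eᵢ/kT) = 6·e^(−0) + 3·e^(−2.28956) = 6.00000 + 0.303933 = 6.30393.
⟨E⟩ = 3.27850 meV, ⟨E²⟩ = 222.938 meV².
C_V/k_B = (⟨E²⟩ − ⟨E⟩²)/(kT)² = (222.938 − 10.7486)/882.090 = 0.2406.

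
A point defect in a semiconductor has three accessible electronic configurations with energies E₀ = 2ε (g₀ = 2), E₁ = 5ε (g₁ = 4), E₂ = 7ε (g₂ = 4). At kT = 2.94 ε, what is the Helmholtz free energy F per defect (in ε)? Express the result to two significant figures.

-2.2 ε

Eᵢ/kT = 0.6803, 1.701, 2.381.
Z = Σ gᵢe^(−Eᵢ/kT) = 2·e^(−0.6803) + 4·e^(−1.701) + 4·e^(−2.381) = 1.013 + 0.7300 + 0.3698 = 2.113.
F = −kT ln Z = −2.94 × ln(2.113) = −2.94 × 0.7481 = -2.2 ε.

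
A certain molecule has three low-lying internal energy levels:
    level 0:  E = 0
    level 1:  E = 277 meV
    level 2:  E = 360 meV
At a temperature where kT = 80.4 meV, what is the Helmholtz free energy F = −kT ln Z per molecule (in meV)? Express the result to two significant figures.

-3.4 meV

Eᵢ/kT = 0, 3.445, 4.478.
Z = Σ e^(−Eᵢ/kT) = e^(−0) + e^(−3.445) + e^(−4.478) = 1.000 + 0.03190 + 0.01136 = 1.043.
F = −kT ln Z = −80.4 × ln(1.043) = −80.4 × 0.04210 = -3.4 meV.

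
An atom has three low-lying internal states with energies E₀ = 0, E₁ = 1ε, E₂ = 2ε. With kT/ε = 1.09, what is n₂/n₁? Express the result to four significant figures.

0.3995

n₂/n₁ = exp[−(E₂−E₁)/kT] = exp(−(1ε)/(1.09ε)) = exp(-0.917431) = 0.3995.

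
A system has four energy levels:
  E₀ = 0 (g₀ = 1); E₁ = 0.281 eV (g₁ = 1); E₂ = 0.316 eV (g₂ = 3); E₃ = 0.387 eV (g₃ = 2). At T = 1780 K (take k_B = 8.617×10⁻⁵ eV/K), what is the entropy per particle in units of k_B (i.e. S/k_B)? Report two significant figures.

k_BT = 8.617×10⁻⁵ × 1780 K = 0.1534 eV.
Eᵢ/kT = 0, 1.832, 2.060, 2.523.
Z = Σ gᵢe^(−Eᵢ/kT) = 1·e^(−0) + 1·e^(−1.832) + 3·e^(−2.060) + 2·e^(−2.523) = 1.000 + 0.1601 + 0.3824 + 0.1604 = 1.703.
⟨E⟩ = Σ EᵢPᵢ = 0.1338 eV.
S/k_B = ln Z + ⟨E⟩/kT = ln(1.703) + 0.1338/0.1534 = 0.5324 + 0.8722 = 1.4.

1.4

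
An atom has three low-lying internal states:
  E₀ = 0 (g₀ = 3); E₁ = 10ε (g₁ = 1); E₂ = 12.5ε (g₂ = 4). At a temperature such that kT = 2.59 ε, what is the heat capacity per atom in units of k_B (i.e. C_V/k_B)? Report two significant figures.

0.34

Eᵢ/kT = 0, 3.861, 4.826.
Z = Σ gᵢe^(−Eᵢ/kT) = 3·e^(−0) + 1·e^(−3.861) + 4·e^(−4.826) = 3.000 + 0.02105 + 0.03207 = 3.053.
⟨E⟩ = 0.2003 ε, ⟨E²⟩ = 2.331 ε².
C_V/k_B = (⟨E²⟩ − ⟨E⟩²)/(kT)² = (2.331 − 0.04012)/6.708 = 0.34.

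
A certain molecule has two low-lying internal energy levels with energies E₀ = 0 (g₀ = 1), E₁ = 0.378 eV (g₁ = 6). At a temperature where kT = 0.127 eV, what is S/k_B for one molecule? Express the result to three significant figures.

Eᵢ/kT = 0, 2.9764.
Z = Σ gᵢe^(−Eᵢ/kT) = 1·e^(−0) + 6·e^(−2.9764) = 1.0000 + 0.30586 = 1.3059.
⟨E⟩ = Σ EᵢPᵢ = 0.088533 eV.
S/k_B = ln Z + ⟨E⟩/kT = ln(1.3059) + 0.088533/0.127 = 0.26689 + 0.69711 = 0.964.

0.964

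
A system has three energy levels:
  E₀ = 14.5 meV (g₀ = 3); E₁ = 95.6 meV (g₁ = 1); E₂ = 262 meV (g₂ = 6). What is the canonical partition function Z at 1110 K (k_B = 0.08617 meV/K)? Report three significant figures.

Z = 3.33

k_BT = 0.08617 × 1110 K = 95.649 meV.
Eᵢ/kT = 0.15160, 0.99949, 2.7392.
Z = Σ gᵢe^(−Eᵢ/kT) = 3·e^(−0.15160) + 1·e^(−0.99949) + 6·e^(−2.7392) = 2.5780 + 0.36807 + 0.38773 = 3.3338.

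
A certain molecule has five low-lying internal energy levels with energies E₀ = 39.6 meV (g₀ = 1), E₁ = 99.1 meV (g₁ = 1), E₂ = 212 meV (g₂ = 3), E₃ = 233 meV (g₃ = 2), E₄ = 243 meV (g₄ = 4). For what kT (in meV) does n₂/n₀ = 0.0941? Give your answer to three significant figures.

49.8 meV

n₂/n₀ = (g₂/g₀) exp[−(E₂−E₀)/kT] = 0.0941.
⇒ (E₂−E₀)/kT = ln((3/1)/0.0941) = ln(31.881) = 3.4620.
kT = 172.4 meV / 3.4620 = 49.8 meV.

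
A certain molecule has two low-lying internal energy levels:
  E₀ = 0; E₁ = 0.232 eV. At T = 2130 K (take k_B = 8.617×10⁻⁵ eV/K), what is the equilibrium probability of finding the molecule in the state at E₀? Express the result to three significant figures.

k_BT = 8.617×10⁻⁵ × 2130 K = 0.18354 eV.
Eᵢ/kT = 0, 1.2640.
Z = Σ e^(−Eᵢ/kT) = e^(−0) + e^(−1.2640) = 1.0000 + 0.28252 = 1.2825.
P₀ = e^(−E₀/kT) / Z = 1.0000/1.2825 = 0.780.

0.780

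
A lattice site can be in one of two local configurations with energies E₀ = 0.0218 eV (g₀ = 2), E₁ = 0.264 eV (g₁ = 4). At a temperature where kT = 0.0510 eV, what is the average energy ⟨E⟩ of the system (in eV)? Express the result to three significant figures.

0.0259 eV

Eᵢ/kT = 0.42745, 5.1765.
Z = Σ gᵢe^(−Eᵢ/kT) = 2·e^(−0.42745) + 4·e^(−5.1765) = 1.3043 + 0.022591 = 1.3269.
⟨E⟩ = Σ Eᵢ gᵢe^(−Eᵢ/kT) / Z = (0.0218·1.3043 + 0.264·0.022591) / 1.3269 = 0.0259 eV.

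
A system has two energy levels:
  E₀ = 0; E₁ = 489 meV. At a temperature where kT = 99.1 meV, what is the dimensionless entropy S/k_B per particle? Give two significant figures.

0.042

Eᵢ/kT = 0, 4.934.
Z = Σ e^(−Eᵢ/kT) = e^(−0) + e^(−4.934) = 1.000 + 0.007198 = 1.007.
⟨E⟩ = Σ EᵢPᵢ = 3.495 meV.
S/k_B = ln Z + ⟨E⟩/kT = ln(1.007) + 3.495/99.1 = 0.006976 + 0.03527 = 0.042.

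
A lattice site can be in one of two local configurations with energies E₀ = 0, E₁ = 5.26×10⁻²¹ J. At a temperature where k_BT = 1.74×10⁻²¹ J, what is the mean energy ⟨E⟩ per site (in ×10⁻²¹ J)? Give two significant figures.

Eᵢ/kT = 0, 3.023.
Z = Σ e^(−Eᵢ/kT) = e^(−0) + e^(−3.023) = 1.000 + 0.04866 = 1.049.
⟨E⟩ = Σ Eᵢ e^(−Eᵢ/kT) / Z = (0·1.000 + 5.26·0.04866) / 1.049 = 0.24 ×10⁻²¹ J.

0.24 ×10⁻²¹ J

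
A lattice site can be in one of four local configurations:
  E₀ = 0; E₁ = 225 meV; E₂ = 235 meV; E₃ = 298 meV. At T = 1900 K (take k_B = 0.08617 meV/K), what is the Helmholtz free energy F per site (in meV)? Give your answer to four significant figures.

k_BT = 0.08617 × 1900 K = 163.723 meV.
Eᵢ/kT = 0, 1.37427, 1.43535, 1.82015.
Z = Σ e^(−Eᵢ/kT) = e^(−0) + e^(−1.37427) + e^(−1.43535) + e^(−1.82015) = 1.00000 + 0.253024 + 0.238032 + 0.162001 = 1.65306.
F = −kT ln Z = −163.723 × ln(1.65306) = −163.723 × 0.502628 = -82.29 meV.

-82.29 meV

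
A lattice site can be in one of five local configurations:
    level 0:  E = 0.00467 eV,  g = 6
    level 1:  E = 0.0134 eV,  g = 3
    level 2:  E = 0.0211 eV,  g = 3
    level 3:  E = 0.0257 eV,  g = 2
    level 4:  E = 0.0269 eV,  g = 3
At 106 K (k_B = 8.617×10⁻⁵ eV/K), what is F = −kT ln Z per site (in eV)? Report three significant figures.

k_BT = 8.617×10⁻⁵ × 106 K = 0.0091340 eV.
Eᵢ/kT = 0.51128, 1.4670, 2.3101, 2.8137, 2.9450.
Z = Σ gᵢe^(−Eᵢ/kT) = 6·e^(−0.51128) + 3·e^(−1.4670) + 3·e^(−2.3101) + 2·e^(−2.8137) + 3·e^(−2.9450) = 3.5984 + 0.69185 + 0.29775 + 0.11997 + 0.15781 = 4.8658.
F = −kT ln Z = −0.0091340 × ln(4.8658) = −0.0091340 × 1.5822 = -0.0145 eV.

-0.0145 eV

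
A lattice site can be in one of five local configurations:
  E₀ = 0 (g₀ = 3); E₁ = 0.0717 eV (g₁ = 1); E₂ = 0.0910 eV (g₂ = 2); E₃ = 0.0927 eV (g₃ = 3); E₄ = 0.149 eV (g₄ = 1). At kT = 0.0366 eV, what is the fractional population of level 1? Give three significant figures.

Eᵢ/kT = 0, 1.9590, 2.4863, 2.5328, 4.0710.
Z = Σ gᵢe^(−Eᵢ/kT) = 3·e^(−0) + 1·e^(−1.9590) + 2·e^(−2.4863) + 3·e^(−2.5328) + 1·e^(−4.0710) = 3.0000 + 0.14100 + 0.16643 + 0.23831 + 0.017060 = 3.5628.
P₁ = g₁ e^(−E₁/kT) / Z = 0.14100/3.5628 = 0.0396.

0.0396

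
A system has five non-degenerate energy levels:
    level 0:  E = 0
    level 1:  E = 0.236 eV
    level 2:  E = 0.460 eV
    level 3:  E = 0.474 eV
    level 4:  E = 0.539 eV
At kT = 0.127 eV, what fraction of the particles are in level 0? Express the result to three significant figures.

0.819

Eᵢ/kT = 0, 1.8583, 3.6220, 3.7323, 4.2441.
Z = Σ e^(−Eᵢ/kT) = e^(−0) + e^(−1.8583) + e^(−3.6220) + e^(−3.7323) + e^(−4.2441) = 1.0000 + 0.15594 + 0.026729 + 0.023938 + 0.014349 = 1.2210.
P₀ = e^(−E₀/kT) / Z = 1.0000/1.2210 = 0.819.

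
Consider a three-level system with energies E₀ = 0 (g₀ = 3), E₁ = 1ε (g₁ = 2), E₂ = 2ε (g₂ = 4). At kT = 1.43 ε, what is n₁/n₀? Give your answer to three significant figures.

0.331

n₁/n₀ = (g₁/g₀) exp[−(E₁−E₀)/kT] = (2/3) × exp(−(1ε)/(1.43ε)) = (2/3) × exp(-0.69930) = 0.331.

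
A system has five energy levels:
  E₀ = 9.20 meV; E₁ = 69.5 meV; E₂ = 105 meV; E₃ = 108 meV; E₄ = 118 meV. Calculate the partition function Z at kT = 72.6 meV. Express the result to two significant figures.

Z = 1.9

Eᵢ/kT = 0.1267, 0.9573, 1.446, 1.488, 1.625.
Z = Σ e^(−Eᵢ/kT) = e^(−0.1267) + e^(−0.9573) + e^(−1.446) + e^(−1.488) + e^(−1.625) = 0.8810 + 0.3839 + 0.2355 + 0.2258 + 0.1969 = 1.923.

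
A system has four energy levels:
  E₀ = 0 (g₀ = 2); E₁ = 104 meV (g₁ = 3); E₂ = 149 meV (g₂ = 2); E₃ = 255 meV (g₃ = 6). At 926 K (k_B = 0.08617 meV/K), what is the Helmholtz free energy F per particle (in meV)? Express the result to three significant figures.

k_BT = 0.08617 × 926 K = 79.793 meV.
Eᵢ/kT = 0, 1.3034, 1.8673, 3.1958.
Z = Σ gᵢe^(−Eᵢ/kT) = 2·e^(−0) + 3·e^(−1.3034) + 2·e^(−1.8673) + 6·e^(−3.1958) = 2.0000 + 0.81482 + 0.30908 + 0.24560 = 3.3695.
F = −kT ln Z = −79.793 × ln(3.3695) = −79.793 × 1.2148 = -96.9 meV.

-96.9 meV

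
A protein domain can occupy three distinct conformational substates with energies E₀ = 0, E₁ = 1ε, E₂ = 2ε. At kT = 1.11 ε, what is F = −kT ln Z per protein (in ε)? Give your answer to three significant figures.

-0.502 ε

Eᵢ/kT = 0, 0.90090, 1.8018.
Z = Σ e^(−Eᵢ/kT) = e^(−0) + e^(−0.90090) + e^(−1.8018) = 1.0000 + 0.40620 + 0.16500 = 1.5712.
F = −kT ln Z = −1.11 × ln(1.5712) = −1.11 × 0.45184 = -0.502 ε.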